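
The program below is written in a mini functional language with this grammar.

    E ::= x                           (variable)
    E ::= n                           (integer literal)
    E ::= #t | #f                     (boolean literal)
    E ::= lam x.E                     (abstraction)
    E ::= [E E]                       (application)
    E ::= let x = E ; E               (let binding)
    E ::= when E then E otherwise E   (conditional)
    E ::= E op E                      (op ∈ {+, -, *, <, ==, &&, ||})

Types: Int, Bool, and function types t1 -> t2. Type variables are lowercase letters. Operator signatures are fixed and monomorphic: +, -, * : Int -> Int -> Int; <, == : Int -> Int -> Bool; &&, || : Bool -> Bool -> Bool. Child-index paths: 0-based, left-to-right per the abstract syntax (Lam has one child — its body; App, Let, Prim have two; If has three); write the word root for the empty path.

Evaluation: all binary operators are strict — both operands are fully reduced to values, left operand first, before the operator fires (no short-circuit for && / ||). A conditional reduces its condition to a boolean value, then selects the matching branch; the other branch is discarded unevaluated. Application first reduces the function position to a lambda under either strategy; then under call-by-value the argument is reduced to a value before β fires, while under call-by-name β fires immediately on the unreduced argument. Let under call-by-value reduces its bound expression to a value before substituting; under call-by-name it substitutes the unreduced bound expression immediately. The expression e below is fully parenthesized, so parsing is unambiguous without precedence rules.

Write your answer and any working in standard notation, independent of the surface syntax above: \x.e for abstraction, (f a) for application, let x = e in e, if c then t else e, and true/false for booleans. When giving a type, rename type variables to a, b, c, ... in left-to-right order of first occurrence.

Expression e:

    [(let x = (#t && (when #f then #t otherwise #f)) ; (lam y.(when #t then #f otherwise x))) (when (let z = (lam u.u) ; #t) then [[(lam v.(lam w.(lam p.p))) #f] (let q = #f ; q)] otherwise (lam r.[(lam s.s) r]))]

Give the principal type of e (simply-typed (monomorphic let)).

Answer: Bool

Trace:
  unify Bool ~ Bool
  unify Bool ~ Bool
  unify Bool ~ Bool
  unify Bool ~ Bool
let x : Bool
  unify Bool ~ Bool
x : Bool
  unify Bool ~ Bool
\y._ : a -> Bool
u : b
\u._ : b -> b
let z : b -> b
  unify Bool ~ Bool
p : e
\p._ : e -> e
\w._ : d -> e -> e
\v._ : c -> d -> e -> e
  unify c -> d -> e -> e ~ Bool -> f
  unify c ~ Bool
  unify d -> e -> e ~ f
_ _ : d -> e -> e
let q : Bool
q : Bool
  unify d -> e -> e ~ Bool -> g
  unify d ~ Bool
  unify e -> e ~ g
_ _ : e -> e
s : i
\s._ : i -> i
r : h
  unify i -> i ~ h -> j
  unify i ~ h
  unify h ~ j
_ _ : j
\r._ : j -> j
  unify e -> e ~ j -> j
  unify e ~ j
  unify j ~ j
  unify a -> Bool ~ (j -> j) -> k
  unify a ~ j -> j
  unify Bool ~ k
_ _ : Bool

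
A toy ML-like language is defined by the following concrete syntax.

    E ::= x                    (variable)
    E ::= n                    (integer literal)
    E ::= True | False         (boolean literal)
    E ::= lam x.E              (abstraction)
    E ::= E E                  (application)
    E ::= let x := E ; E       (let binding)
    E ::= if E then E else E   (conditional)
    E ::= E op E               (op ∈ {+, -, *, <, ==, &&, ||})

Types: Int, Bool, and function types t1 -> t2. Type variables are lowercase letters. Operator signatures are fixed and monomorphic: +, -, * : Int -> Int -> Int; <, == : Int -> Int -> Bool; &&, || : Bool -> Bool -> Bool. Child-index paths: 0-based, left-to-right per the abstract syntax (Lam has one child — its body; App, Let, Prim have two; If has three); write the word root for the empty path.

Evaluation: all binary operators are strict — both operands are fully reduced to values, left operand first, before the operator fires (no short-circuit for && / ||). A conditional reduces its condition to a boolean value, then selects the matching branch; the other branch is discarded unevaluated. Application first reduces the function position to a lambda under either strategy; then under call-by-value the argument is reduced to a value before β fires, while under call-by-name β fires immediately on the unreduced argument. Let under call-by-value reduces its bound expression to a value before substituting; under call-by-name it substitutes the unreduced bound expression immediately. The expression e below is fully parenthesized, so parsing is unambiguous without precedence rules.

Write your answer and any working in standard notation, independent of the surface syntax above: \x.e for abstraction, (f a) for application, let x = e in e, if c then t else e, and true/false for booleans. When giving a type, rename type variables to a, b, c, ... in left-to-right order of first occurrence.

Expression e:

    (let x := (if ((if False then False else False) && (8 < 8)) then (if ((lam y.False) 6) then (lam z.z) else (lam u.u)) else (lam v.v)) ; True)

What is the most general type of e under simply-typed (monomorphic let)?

Answer: Bool

Working:
  unify Bool ~ Bool
  unify Bool ~ Bool
  unify Bool ~ Bool
  unify Int ~ Int
  unify Int ~ Int
  unify Bool ~ Bool
  unify Bool ~ Bool
\y._ : a -> Bool
  unify a -> Bool ~ Int -> b
  unify a ~ Int
  unify Bool ~ b
_ _ : Bool
  unify Bool ~ Bool
z : c
\z._ : c -> c
u : d
\u._ : d -> d
  unify c -> c ~ d -> d
  unify c ~ d
  unify d ~ d
v : e
\v._ : e -> e
  unify d -> d ~ e -> e
  unify d ~ e
  unify e ~ e
let x : e -> e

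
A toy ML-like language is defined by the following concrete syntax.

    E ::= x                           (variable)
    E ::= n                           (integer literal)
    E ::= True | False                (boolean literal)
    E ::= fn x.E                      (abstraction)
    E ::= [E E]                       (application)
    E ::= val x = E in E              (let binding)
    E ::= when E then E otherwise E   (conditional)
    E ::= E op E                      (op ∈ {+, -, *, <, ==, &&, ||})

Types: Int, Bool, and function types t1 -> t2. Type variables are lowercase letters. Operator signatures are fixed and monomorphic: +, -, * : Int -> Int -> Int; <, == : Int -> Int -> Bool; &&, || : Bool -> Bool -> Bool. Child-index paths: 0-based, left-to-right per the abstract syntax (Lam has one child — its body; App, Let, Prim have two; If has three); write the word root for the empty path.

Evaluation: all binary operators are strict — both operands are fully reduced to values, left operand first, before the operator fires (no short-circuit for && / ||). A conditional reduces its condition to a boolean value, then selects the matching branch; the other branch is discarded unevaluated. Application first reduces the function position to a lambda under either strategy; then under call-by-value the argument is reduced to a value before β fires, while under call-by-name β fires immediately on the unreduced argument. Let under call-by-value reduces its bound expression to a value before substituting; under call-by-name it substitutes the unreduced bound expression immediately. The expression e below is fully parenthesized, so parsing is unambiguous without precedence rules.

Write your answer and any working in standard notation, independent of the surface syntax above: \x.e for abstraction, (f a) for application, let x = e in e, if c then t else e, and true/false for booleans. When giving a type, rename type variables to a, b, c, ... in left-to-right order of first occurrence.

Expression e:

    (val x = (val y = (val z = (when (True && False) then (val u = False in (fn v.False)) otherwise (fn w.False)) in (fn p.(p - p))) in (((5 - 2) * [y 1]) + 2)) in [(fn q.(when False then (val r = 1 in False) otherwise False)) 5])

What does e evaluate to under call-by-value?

Answer: false

Derivation:
step 0: (let x = (let y = (let z = (if (true && false) then (let u = false in (\v.false)) else (\w.false)) in (\p.(p - p))) in (((5 - 2) * (y 1)) + 2)) in ((\q.(if false then (let r = 1 in false) else false)) 5))
step 1: [delta@0.0.0.0] (let x = (let y = (let z = (if false then (let u = false in (\v.false)) else (\w.false)) in (\p.(p - p))) in (((5 - 2) * (y 1)) + 2)) in ((\q.(if false then (let r = 1 in false) else false)) 5))
step 2: [if@0.0.0] (let x = (let y = (let z = (\w.false) in (\p.(p - p))) in (((5 - 2) * (y 1)) + 2)) in ((\q.(if false then (let r = 1 in false) else false)) 5))
step 3: [let@0.0] (let x = (let y = (\p.(p - p)) in (((5 - 2) * (y 1)) + 2)) in ((\q.(if false then (let r = 1 in false) else false)) 5))
step 4: [let@0] (let x = (((5 - 2) * ((\p.(p - p)) 1)) + 2) in ((\q.(if false then (let r = 1 in false) else false)) 5))
step 5: [delta@0.0.0] (let x = ((3 * ((\p.(p - p)) 1)) + 2) in ((\q.(if false then (let r = 1 in false) else false)) 5))
step 6: [beta@0.0.1] (let x = ((3 * (1 - 1)) + 2) in ((\q.(if false then (let r = 1 in false) else false)) 5))
step 7: [delta@0.0.1] (let x = ((3 * 0) + 2) in ((\q.(if false then (let r = 1 in false) else false)) 5))
step 8: [delta@0.0] (let x = (0 + 2) in ((\q.(if false then (let r = 1 in false) else false)) 5))
step 9: [delta@0] (let x = 2 in ((\q.(if false then (let r = 1 in false) else false)) 5))
step 10: [let@root] ((\q.(if false then (let r = 1 in false) else false)) 5)
step 11: [beta@root] (if false then (let r = 1 in false) else false)
step 12: [if@root] false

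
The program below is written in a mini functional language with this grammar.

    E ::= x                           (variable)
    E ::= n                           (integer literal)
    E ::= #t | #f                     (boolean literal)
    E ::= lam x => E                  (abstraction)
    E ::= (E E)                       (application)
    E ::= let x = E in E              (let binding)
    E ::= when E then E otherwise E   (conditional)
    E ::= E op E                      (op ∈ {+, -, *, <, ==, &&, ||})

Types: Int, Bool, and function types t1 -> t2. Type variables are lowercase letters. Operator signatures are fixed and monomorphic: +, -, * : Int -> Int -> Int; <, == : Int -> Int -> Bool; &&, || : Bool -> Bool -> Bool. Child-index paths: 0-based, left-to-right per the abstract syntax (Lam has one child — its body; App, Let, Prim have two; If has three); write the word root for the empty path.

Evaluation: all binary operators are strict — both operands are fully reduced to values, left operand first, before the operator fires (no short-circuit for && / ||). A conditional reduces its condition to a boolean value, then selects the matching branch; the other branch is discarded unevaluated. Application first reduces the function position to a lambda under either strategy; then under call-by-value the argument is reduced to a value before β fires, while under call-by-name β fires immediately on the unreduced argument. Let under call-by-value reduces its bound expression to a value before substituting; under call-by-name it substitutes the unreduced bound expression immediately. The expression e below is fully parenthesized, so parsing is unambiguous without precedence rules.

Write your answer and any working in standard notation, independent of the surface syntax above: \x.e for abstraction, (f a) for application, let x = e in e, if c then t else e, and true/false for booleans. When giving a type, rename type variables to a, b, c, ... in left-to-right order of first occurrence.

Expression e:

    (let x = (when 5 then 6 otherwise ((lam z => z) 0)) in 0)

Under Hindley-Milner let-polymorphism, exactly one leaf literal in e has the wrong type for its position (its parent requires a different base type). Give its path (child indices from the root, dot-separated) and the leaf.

Trace:
  unify Int ~ Bool
  FAIL: mismatch Int ~ Bool

Answer: 0.0 : 5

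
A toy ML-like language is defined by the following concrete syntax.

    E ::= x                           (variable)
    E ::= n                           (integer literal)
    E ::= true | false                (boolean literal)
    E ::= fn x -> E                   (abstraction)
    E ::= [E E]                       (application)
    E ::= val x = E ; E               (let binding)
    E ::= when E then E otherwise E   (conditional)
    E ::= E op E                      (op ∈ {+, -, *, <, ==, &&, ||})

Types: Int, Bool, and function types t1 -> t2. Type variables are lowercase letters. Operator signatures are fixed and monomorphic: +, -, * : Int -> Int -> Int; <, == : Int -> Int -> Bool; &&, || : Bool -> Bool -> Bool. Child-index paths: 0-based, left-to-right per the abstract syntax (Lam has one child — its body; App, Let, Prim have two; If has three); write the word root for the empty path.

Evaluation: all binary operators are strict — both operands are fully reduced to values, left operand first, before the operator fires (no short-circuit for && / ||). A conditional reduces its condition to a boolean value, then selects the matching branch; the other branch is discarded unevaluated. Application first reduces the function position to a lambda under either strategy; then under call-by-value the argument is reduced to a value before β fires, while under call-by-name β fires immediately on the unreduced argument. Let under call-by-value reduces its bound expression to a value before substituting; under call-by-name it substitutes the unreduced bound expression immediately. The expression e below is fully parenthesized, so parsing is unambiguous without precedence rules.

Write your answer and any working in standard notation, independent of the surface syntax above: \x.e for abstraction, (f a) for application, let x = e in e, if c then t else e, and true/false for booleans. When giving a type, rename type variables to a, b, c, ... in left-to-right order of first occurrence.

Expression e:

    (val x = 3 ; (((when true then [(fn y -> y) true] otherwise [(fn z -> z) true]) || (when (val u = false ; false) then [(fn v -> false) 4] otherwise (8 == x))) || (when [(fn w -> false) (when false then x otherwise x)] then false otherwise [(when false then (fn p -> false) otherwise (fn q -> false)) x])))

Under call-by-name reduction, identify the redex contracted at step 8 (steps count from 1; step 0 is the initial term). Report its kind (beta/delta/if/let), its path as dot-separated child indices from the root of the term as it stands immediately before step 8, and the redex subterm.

Answer: beta at 1.0 : ((\w.false) (if false then 3 else 3))

Working:
step 0: (let x = 3 in (((if true then ((\y.y) true) else ((\z.z) true)) || (if (let u = false in false) then ((\v.false) 4) else (8 == x))) || (if ((\w.false) (if false then x else x)) then false else ((if false then (\p.false) else (\q.false)) x))))
step 1: [let@root] (((if true then ((\y.y) true) else ((\z.z) true)) || (if (let u = false in false) then ((\v.false) 4) else (8 == 3))) || (if ((\w.false) (if false then 3 else 3)) then false else ((if false then (\p.false) else (\q.false)) 3)))
step 2: [if@0.0] ((((\y.y) true) || (if (let u = false in false) then ((\v.false) 4) else (8 == 3))) || (if ((\w.false) (if false then 3 else 3)) then false else ((if false then (\p.false) else (\q.false)) 3)))
step 3: [beta@0.0] ((true || (if (let u = false in false) then ((\v.false) 4) else (8 == 3))) || (if ((\w.false) (if false then 3 else 3)) then false else ((if false then (\p.false) else (\q.false)) 3)))
step 4: [let@0.1.0] ((true || (if false then ((\v.false) 4) else (8 == 3))) || (if ((\w.false) (if false then 3 else 3)) then false else ((if false then (\p.false) else (\q.false)) 3)))
step 5: [if@0.1] ((true || (8 == 3)) || (if ((\w.false) (if false then 3 else 3)) then false else ((if false then (\p.false) else (\q.false)) 3)))
step 6: [delta@0.1] ((true || false) || (if ((\w.false) (if false then 3 else 3)) then false else ((if false then (\p.false) else (\q.false)) 3)))
step 7: [delta@0] (true || (if ((\w.false) (if false then 3 else 3)) then false else ((if false then (\p.false) else (\q.false)) 3)))
step 8: [beta@1.0] (true || (if false then false else ((if false then (\p.false) else (\q.false)) 3)))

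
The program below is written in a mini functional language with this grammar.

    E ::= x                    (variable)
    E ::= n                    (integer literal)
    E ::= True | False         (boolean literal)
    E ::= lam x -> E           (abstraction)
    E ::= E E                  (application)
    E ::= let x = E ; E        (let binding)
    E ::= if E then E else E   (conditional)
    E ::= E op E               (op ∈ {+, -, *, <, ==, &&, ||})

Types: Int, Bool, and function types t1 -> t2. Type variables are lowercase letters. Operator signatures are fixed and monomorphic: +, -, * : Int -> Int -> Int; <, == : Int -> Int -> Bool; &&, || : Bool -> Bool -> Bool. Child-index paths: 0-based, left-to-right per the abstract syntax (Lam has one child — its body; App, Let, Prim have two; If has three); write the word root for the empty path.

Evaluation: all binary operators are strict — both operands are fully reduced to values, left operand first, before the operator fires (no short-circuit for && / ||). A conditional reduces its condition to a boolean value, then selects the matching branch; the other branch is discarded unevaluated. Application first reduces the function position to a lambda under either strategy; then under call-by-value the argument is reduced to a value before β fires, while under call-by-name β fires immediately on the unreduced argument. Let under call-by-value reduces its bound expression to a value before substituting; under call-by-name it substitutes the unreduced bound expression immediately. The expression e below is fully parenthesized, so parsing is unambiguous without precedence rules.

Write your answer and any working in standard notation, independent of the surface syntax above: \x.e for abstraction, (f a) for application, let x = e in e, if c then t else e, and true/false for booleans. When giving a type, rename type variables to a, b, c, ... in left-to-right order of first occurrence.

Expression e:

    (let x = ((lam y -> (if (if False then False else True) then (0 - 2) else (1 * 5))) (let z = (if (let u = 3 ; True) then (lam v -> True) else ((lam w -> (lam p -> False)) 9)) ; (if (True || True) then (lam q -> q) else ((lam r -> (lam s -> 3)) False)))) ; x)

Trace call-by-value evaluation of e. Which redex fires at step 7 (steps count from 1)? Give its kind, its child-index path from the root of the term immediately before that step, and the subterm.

Answer: if at 0.0 : (if false then false else true)

Working:
step 0: (let x = ((\y.(if (if false then false else true) then (0 - 2) else (1 * 5))) (let z = (if (let u = 3 in true) then (\v.true) else ((\w.(\p.false)) 9)) in (if (true || true) then (\q.q) else ((\r.(\s.3)) false)))) in x)
step 1: [let@0.1.0.0] (let x = ((\y.(if (if false then false else true) then (0 - 2) else (1 * 5))) (let z = (if true then (\v.true) else ((\w.(\p.false)) 9)) in (if (true || true) then (\q.q) else ((\r.(\s.3)) false)))) in x)
step 2: [if@0.1.0] (let x = ((\y.(if (if false then false else true) then (0 - 2) else (1 * 5))) (let z = (\v.true) in (if (true || true) then (\q.q) else ((\r.(\s.3)) false)))) in x)
step 3: [let@0.1] (let x = ((\y.(if (if false then false else true) then (0 - 2) else (1 * 5))) (if (true || true) then (\q.q) else ((\r.(\s.3)) false))) in x)
step 4: [delta@0.1.0] (let x = ((\y.(if (if false then false else true) then (0 - 2) else (1 * 5))) (if true then (\q.q) else ((\r.(\s.3)) false))) in x)
step 5: [if@0.1] (let x = ((\y.(if (if false then false else true) then (0 - 2) else (1 * 5))) (\q.q)) in x)
step 6: [beta@0] (let x = (if (if false then false else true) then (0 - 2) else (1 * 5)) in x)
step 7: [if@0.0] (let x = (if true then (0 - 2) else (1 * 5)) in x)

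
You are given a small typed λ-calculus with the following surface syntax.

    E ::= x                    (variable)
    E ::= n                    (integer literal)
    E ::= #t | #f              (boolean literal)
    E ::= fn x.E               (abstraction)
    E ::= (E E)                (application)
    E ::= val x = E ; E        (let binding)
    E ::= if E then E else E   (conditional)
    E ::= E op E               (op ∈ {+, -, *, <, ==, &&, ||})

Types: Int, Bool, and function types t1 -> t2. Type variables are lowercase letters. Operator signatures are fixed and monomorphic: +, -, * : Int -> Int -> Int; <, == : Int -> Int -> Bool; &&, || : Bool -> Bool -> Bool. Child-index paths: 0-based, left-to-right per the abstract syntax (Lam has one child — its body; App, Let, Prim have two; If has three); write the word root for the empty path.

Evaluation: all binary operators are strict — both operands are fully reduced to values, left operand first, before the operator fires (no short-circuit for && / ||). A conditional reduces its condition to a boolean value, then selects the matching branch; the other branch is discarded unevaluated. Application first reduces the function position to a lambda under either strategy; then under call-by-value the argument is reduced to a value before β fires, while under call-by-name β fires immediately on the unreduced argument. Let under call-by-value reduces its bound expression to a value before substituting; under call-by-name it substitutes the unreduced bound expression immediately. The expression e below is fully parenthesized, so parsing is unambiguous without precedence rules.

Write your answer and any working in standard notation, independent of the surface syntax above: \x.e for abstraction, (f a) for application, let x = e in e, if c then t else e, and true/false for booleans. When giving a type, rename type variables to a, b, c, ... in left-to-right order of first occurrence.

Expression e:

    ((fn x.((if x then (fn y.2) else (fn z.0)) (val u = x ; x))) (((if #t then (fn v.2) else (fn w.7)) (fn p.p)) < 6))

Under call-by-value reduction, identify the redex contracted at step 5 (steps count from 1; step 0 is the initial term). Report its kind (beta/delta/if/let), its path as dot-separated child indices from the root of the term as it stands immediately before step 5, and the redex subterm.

Derivation:
step 0: ((\x.((if x then (\y.2) else (\z.0)) (let u = x in x))) (((if true then (\v.2) else (\w.7)) (\p.p)) < 6))
step 1: [if@1.0.0] ((\x.((if x then (\y.2) else (\z.0)) (let u = x in x))) (((\v.2) (\p.p)) < 6))
step 2: [beta@1.0] ((\x.((if x then (\y.2) else (\z.0)) (let u = x in x))) (2 < 6))
step 3: [delta@1] ((\x.((if x then (\y.2) else (\z.0)) (let u = x in x))) true)
step 4: [beta@root] ((if true then (\y.2) else (\z.0)) (let u = true in true))
step 5: [if@0] ((\y.2) (let u = true in true))

Answer: if at 0 : (if true then (\y.2) else (\z.0))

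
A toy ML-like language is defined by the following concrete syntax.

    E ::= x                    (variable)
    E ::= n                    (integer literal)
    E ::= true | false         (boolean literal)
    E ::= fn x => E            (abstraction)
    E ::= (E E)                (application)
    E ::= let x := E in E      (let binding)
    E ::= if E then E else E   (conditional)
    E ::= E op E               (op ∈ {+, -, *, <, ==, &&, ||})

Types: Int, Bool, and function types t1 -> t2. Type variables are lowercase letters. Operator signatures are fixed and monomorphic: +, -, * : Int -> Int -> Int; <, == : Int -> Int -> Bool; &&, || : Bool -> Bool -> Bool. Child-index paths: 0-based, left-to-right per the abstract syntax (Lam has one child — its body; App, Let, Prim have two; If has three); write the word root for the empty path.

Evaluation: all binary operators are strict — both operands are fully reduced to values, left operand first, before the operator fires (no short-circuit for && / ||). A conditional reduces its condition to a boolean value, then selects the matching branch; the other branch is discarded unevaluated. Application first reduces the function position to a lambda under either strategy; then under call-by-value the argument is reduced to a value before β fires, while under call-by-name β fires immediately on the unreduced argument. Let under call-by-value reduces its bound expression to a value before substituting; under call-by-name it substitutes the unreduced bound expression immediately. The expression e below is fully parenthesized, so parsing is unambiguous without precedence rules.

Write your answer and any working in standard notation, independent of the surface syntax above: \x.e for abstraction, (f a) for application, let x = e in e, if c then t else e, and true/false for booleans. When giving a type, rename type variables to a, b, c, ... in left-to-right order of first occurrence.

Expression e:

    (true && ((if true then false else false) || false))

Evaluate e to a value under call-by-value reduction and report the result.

Answer: false

Trace:
step 0: (true && ((if true then false else false) || false))
step 1: [if@1.0] (true && (false || false))
step 2: [delta@1] (true && false)
step 3: [delta@root] false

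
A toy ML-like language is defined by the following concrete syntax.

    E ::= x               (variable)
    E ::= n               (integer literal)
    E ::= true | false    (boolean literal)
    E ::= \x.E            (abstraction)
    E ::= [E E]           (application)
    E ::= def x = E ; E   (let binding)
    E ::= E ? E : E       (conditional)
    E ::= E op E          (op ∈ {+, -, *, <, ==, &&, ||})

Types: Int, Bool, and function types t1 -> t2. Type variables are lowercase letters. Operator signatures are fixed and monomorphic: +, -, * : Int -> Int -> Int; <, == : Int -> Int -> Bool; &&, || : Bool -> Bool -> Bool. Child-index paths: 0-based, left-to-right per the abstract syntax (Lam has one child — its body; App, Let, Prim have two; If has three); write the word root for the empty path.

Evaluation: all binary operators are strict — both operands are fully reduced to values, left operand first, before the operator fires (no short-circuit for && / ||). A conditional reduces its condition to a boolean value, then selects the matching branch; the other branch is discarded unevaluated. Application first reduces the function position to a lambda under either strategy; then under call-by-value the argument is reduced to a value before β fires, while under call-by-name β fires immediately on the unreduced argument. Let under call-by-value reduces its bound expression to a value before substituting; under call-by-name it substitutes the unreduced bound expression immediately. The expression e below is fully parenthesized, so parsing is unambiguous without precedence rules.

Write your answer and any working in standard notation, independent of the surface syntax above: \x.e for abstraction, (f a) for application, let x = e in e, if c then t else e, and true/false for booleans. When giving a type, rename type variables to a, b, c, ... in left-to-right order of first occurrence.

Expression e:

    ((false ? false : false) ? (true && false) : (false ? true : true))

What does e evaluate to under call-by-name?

Working:
step 0: (if (if false then false else false) then (true && false) else (if false then true else true))
step 1: [if@0] (if false then (true && false) else (if false then true else true))
step 2: [if@root] (if false then true else true)
step 3: [if@root] true

Answer: true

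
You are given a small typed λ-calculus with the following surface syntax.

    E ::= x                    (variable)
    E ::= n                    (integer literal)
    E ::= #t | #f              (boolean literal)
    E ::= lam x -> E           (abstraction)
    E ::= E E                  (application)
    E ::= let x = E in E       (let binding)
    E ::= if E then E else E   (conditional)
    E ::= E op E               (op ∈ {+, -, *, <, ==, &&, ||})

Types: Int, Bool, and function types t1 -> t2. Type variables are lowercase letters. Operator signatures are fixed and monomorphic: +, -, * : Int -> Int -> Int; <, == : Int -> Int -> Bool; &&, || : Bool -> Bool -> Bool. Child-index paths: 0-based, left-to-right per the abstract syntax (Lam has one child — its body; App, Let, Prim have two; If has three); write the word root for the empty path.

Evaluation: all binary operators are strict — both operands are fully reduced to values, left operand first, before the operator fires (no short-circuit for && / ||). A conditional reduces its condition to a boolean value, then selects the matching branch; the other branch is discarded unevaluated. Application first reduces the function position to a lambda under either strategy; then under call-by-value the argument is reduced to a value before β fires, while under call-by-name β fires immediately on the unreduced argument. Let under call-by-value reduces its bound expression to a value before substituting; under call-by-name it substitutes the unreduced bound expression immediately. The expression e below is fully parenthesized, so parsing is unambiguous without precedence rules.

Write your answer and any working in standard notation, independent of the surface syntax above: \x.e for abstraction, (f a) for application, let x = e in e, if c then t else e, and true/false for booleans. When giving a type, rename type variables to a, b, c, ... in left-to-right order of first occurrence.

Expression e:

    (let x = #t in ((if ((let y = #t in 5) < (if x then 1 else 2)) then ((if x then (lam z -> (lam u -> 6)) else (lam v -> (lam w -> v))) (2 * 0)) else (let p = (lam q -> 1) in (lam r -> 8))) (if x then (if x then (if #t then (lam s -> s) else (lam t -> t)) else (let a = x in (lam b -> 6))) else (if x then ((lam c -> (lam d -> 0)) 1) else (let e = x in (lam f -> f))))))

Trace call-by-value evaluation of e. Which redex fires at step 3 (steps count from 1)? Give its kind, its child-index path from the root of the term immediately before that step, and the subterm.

Answer: if at 0.0.1 : (if true then 1 else 2)

Derivation:
step 0: (let x = true in ((if ((let y = true in 5) < (if x then 1 else 2)) then ((if x then (\z.(\u.6)) else (\v.(\w.v))) (2 * 0)) else (let p = (\q.1) in (\r.8))) (if x then (if x then (if true then (\s.s) else (\t.t)) else (let a = x in (\b.6))) else (if x then ((\c.(\d.0)) 1) else (let e = x in (\f.f))))))
step 1: [let@root] ((if ((let y = true in 5) < (if true then 1 else 2)) then ((if true then (\z.(\u.6)) else (\v.(\w.v))) (2 * 0)) else (let p = (\q.1) in (\r.8))) (if true then (if true then (if true then (\s.s) else (\t.t)) else (let a = true in (\b.6))) else (if true then ((\c.(\d.0)) 1) else (let e = true in (\f.f)))))
step 2: [let@0.0.0] ((if (5 < (if true then 1 else 2)) then ((if true then (\z.(\u.6)) else (\v.(\w.v))) (2 * 0)) else (let p = (\q.1) in (\r.8))) (if true then (if true then (if true then (\s.s) else (\t.t)) else (let a = true in (\b.6))) else (if true then ((\c.(\d.0)) 1) else (let e = true in (\f.f)))))
step 3: [if@0.0.1] ((if (5 < 1) then ((if true then (\z.(\u.6)) else (\v.(\w.v))) (2 * 0)) else (let p = (\q.1) in (\r.8))) (if true then (if true then (if true then (\s.s) else (\t.t)) else (let a = true in (\b.6))) else (if true then ((\c.(\d.0)) 1) else (let e = true in (\f.f)))))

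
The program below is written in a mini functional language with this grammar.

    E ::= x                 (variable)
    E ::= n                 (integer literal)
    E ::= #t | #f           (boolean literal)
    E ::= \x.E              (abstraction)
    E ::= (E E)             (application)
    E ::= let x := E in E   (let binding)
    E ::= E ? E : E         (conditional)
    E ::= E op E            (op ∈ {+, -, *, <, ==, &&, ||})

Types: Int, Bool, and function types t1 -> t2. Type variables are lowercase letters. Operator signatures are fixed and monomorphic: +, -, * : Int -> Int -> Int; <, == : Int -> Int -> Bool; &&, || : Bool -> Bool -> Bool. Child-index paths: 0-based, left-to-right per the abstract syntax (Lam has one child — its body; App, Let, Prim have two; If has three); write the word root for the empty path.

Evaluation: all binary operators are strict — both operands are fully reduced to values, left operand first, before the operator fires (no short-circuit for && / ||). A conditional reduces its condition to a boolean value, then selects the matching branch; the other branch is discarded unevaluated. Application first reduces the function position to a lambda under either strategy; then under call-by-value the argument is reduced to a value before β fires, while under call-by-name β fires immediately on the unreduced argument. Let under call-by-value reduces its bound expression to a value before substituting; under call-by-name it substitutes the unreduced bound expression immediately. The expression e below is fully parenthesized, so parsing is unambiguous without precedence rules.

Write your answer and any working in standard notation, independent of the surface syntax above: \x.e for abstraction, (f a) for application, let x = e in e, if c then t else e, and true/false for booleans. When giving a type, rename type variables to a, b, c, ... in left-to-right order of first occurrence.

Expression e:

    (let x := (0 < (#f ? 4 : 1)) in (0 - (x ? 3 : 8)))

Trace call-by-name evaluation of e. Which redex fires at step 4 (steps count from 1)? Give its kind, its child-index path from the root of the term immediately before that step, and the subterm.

Derivation:
step 0: (let x = (0 < (if false then 4 else 1)) in (0 - (if x then 3 else 8)))
step 1: [let@root] (0 - (if (0 < (if false then 4 else 1)) then 3 else 8))
step 2: [if@1.0.1] (0 - (if (0 < 1) then 3 else 8))
step 3: [delta@1.0] (0 - (if true then 3 else 8))
step 4: [if@1] (0 - 3)

Answer: if at 1 : (if true then 3 else 8)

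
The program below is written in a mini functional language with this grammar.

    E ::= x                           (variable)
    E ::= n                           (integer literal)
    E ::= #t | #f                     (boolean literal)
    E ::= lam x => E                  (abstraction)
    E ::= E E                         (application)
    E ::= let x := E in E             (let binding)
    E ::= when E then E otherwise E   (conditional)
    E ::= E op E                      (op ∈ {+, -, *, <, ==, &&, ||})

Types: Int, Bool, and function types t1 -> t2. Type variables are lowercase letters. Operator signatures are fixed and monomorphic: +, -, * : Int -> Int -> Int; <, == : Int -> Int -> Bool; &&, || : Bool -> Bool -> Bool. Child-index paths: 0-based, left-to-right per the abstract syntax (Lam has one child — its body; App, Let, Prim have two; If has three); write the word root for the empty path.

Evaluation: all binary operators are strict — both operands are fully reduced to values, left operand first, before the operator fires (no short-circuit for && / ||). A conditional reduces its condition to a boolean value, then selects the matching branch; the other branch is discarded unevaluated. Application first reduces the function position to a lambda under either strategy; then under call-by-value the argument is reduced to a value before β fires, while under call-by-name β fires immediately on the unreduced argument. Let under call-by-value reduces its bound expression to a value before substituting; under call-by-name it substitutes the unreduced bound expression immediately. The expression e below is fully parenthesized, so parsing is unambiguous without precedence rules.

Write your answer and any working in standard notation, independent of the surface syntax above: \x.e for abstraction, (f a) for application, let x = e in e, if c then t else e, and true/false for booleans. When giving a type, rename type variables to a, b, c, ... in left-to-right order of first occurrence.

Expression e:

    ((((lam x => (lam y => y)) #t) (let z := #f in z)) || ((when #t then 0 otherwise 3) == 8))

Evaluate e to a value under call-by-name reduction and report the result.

Trace:
step 0: ((((\x.(\y.y)) true) (let z = false in z)) || ((if true then 0 else 3) == 8))
step 1: [beta@0.0] (((\y.y) (let z = false in z)) || ((if true then 0 else 3) == 8))
step 2: [beta@0] ((let z = false in z) || ((if true then 0 else 3) == 8))
step 3: [let@0] (false || ((if true then 0 else 3) == 8))
step 4: [if@1.0] (false || (0 == 8))
step 5: [delta@1] (false || false)
step 6: [delta@root] false

Answer: false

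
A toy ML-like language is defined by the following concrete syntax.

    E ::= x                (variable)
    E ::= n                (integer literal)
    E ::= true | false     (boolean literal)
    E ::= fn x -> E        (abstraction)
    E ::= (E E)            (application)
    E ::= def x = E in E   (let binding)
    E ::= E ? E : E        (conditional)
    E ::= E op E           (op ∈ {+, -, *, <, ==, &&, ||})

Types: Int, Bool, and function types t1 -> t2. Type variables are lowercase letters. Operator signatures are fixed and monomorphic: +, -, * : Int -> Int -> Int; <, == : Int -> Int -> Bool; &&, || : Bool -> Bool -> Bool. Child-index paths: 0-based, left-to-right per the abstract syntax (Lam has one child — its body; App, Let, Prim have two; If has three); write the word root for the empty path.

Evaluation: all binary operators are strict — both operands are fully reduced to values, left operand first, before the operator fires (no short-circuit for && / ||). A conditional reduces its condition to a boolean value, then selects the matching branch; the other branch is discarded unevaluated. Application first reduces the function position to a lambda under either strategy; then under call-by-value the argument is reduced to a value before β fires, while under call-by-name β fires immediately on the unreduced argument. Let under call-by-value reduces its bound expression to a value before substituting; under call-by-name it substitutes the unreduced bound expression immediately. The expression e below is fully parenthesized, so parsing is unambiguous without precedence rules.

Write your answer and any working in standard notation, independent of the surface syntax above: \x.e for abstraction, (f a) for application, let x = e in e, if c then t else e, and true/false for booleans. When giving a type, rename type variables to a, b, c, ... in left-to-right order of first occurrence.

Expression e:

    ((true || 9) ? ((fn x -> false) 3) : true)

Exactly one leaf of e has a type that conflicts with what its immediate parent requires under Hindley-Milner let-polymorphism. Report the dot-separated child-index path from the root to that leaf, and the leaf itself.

Derivation:
  unify Bool ~ Bool
  unify Int ~ Bool
  FAIL: mismatch Int ~ Bool

Answer: 0.1 : 9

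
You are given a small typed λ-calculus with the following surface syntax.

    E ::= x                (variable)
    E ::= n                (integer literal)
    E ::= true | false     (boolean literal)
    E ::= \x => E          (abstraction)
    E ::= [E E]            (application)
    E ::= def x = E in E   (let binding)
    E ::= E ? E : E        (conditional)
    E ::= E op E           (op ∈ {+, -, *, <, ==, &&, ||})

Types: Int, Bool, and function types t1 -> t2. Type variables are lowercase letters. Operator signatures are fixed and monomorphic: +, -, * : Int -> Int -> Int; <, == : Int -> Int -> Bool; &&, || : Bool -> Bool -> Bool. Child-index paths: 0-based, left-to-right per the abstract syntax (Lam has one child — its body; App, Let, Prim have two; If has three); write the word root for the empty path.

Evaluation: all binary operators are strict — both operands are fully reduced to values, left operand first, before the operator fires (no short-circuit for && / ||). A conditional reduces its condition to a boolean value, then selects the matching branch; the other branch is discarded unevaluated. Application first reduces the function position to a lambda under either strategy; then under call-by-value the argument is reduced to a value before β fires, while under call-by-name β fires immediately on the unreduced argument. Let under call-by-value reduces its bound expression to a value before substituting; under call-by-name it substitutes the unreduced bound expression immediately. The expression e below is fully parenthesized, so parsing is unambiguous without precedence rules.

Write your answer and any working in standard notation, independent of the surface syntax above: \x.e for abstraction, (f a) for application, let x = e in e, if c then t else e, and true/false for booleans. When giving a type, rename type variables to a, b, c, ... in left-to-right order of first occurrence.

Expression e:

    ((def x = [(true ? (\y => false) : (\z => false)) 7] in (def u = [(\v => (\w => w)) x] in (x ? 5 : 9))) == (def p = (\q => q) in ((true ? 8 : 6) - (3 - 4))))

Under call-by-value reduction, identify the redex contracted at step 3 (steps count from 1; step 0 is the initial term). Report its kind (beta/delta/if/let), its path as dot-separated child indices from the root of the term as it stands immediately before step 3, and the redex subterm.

Answer: let at 0 : (let x = false in (let u = ((\v.(\w.w)) x) in (if x then 5 else 9)))

Derivation:
step 0: ((let x = ((if true then (\y.false) else (\z.false)) 7) in (let u = ((\v.(\w.w)) x) in (if x then 5 else 9))) == (let p = (\q.q) in ((if true then 8 else 6) - (3 - 4))))
step 1: [if@0.0.0] ((let x = ((\y.false) 7) in (let u = ((\v.(\w.w)) x) in (if x then 5 else 9))) == (let p = (\q.q) in ((if true then 8 else 6) - (3 - 4))))
step 2: [beta@0.0] ((let x = false in (let u = ((\v.(\w.w)) x) in (if x then 5 else 9))) == (let p = (\q.q) in ((if true then 8 else 6) - (3 - 4))))
step 3: [let@0] ((let u = ((\v.(\w.w)) false) in (if false then 5 else 9)) == (let p = (\q.q) in ((if true then 8 else 6) - (3 - 4))))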